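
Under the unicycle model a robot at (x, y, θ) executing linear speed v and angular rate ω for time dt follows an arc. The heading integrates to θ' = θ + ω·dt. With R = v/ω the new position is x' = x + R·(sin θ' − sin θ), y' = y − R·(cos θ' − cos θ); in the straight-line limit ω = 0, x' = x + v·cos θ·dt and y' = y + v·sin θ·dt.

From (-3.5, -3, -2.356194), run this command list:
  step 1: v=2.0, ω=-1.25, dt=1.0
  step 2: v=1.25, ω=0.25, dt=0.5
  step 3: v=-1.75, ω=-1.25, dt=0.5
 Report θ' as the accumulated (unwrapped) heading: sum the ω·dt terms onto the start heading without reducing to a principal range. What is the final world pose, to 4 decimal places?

(-5.2389, -3.5770, -4.1062)

step 1: θ'=-3.6062 (R=-1.6000) → pose (-5.3483, -3.2990, -3.6062)
step 2: θ'=-3.4812 (R=5.0000) → pose (-5.9231, -3.0546, -3.4812)
step 3: θ'=-4.1062 (R=1.4000) → pose (-5.2389, -3.5770, -4.1062)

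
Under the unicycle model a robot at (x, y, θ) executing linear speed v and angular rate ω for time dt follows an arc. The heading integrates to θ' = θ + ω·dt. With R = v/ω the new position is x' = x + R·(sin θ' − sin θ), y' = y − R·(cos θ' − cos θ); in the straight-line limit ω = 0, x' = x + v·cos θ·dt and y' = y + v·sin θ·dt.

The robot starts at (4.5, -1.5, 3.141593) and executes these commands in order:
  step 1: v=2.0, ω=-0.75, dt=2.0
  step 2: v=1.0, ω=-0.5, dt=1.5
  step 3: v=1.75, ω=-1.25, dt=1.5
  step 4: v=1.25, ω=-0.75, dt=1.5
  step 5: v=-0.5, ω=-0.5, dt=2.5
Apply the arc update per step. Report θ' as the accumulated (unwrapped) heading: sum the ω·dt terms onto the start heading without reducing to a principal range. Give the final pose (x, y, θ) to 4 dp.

step 1: θ'=1.6416 (R=-2.6667) → pose (1.8400, 0.9780, 1.6416)
step 2: θ'=0.8916 (R=-2.0000) → pose (2.2789, 2.3759, 0.8916)
step 3: θ'=-0.9834 (R=-1.4000) → pose (4.5335, 2.2723, -0.9834)
step 4: θ'=-2.1084 (R=-1.6667) → pose (4.5777, 0.4952, -2.1084)
step 5: θ'=-3.3584 (R=1.0000) → pose (5.6518, 0.9597, -3.3584)

(5.6518, 0.9597, -3.3584)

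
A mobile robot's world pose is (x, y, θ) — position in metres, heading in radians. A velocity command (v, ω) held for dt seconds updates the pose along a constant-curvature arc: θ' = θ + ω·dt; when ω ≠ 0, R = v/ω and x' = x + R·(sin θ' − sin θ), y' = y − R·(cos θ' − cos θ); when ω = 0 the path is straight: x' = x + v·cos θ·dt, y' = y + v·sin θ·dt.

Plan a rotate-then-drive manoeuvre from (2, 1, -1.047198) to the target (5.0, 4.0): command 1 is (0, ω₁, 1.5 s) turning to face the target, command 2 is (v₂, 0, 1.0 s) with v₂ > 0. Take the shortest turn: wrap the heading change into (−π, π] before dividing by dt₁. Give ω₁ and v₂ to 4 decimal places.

ω₁ = 1.2217, v₂ = 4.2426

heading to target = atan2(4−1, 5−2) = 0.7854
Δθ = wrap(0.7854 − -1.0472) = 1.8326; ω₁ = Δθ/dt₁ = 1.2217
distance = √((5−2)² + (4−1)²) = 4.2426; v₂ = distance/dt₂ = 4.2426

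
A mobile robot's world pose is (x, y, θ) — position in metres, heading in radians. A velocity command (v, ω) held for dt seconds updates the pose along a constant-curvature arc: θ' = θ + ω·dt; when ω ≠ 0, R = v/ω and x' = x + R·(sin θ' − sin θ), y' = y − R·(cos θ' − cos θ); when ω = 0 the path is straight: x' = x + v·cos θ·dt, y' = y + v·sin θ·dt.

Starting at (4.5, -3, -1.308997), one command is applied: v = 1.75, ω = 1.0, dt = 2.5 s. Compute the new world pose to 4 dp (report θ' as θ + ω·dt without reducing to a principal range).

(7.8157, -3.1958, 1.1910)

θ' = -1.3090 + 1.0·2.5 = 1.1910
R = v/ω = 1.75/1.0 = 1.7500
x' = 4.5 + 1.7500·(sin 1.1910 − sin -1.3090) = 7.8157
y' = -3 − 1.7500·(cos 1.1910 − cos -1.3090) = -3.1958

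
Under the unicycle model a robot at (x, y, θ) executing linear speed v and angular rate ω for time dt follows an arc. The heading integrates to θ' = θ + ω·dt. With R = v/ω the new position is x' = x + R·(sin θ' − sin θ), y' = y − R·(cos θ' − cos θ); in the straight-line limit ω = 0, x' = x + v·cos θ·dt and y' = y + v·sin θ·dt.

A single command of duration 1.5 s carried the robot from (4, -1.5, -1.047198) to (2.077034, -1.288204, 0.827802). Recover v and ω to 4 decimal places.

Δθ = 0.827802 − -1.047198 = 1.875000
ω = Δθ/dt = 1.875000/1.5 = 1.2500
R = Δx/(sin θ' − sin θ) = -1.2000
v = R·ω = -1.2000·1.2500 = -1.5000

v = -1.5000, ω = 1.2500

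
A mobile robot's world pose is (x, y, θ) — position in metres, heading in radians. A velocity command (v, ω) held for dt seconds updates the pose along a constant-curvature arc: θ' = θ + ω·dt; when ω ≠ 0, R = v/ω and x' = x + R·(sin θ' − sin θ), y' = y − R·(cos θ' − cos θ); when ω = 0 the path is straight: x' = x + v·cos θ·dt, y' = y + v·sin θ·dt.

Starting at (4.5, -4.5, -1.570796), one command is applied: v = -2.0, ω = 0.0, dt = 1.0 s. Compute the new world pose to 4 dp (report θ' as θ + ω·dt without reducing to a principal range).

θ' = -1.5708 + 0.0·1.0 = -1.5708
ω = 0 → straight: x' = 4.5 + -2.0·cos(-1.5708)·1.0 = 4.5000
y' = -4.5 + -2.0·sin(-1.5708)·1.0 = -2.5000

(4.5000, -2.5000, -1.5708)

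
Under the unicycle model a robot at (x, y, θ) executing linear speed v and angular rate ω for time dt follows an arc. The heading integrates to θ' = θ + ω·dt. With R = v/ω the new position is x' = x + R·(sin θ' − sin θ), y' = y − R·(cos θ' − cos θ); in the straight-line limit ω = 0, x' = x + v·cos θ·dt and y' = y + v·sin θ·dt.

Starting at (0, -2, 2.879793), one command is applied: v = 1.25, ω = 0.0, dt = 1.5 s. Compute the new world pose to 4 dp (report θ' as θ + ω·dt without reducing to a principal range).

(-1.8111, -1.5147, 2.8798)

θ' = 2.8798 + 0.0·1.5 = 2.8798
ω = 0 → straight: x' = 0 + 1.25·cos(2.8798)·1.5 = -1.8111
y' = -2 + 1.25·sin(2.8798)·1.5 = -1.5147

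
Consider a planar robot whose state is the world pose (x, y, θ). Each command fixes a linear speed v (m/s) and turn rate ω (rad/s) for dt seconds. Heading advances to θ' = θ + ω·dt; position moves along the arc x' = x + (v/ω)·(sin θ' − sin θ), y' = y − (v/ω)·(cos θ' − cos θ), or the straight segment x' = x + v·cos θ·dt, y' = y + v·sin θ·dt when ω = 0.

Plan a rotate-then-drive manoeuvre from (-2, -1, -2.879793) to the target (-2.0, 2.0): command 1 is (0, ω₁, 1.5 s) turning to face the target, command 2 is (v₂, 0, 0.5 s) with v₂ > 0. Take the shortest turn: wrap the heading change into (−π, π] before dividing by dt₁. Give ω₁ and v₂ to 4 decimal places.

heading to target = atan2(2−-1, -2−-2) = 1.5708
Δθ = wrap(1.5708 − -2.8798) = -1.8326; ω₁ = Δθ/dt₁ = -1.2217
distance = √((-2−-2)² + (2−-1)²) = 3.0000; v₂ = distance/dt₂ = 6.0000

ω₁ = -1.2217, v₂ = 6.0000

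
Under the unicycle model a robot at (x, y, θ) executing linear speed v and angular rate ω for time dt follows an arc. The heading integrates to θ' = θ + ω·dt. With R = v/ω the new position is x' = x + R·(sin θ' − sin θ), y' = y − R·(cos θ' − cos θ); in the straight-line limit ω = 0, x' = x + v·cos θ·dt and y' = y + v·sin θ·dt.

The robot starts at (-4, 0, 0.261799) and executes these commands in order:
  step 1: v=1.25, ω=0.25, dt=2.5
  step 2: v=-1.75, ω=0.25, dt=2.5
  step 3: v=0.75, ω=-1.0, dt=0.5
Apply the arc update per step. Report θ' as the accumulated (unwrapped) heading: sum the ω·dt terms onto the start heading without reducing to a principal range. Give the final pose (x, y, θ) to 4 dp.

step 1: θ'=0.8868 (R=5.0000) → pose (-1.4188, 1.6701, 0.8868)
step 2: θ'=1.5118 (R=-7.0000) → pose (-2.9813, -2.3404, 1.5118)
step 3: θ'=1.0118 (R=-0.7500) → pose (-2.8684, -1.9869, 1.0118)

(-2.8684, -1.9869, 1.0118)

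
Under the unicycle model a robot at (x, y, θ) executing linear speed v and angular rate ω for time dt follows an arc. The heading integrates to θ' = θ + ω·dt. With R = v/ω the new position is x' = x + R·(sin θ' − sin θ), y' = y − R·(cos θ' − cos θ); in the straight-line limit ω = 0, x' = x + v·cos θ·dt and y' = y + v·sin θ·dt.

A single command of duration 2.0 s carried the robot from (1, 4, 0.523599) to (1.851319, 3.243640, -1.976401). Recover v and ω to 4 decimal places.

Δθ = -1.976401 − 0.523599 = -2.500000
ω = Δθ/dt = -2.500000/2.0 = -1.2500
R = Δx/(sin θ' − sin θ) = -0.6000
v = R·ω = -0.6000·-1.2500 = 0.7500

v = 0.7500, ω = -1.2500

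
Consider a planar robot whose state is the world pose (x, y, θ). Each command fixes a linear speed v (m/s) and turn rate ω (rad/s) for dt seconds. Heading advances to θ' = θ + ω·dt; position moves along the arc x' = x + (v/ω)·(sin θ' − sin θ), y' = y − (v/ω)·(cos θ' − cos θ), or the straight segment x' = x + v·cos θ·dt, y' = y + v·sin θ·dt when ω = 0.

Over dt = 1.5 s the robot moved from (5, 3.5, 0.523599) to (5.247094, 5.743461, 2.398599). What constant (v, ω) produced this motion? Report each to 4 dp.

v = 1.7500, ω = 1.2500

Δθ = 2.398599 − 0.523599 = 1.875000
ω = Δθ/dt = 1.875000/1.5 = 1.2500
R = −Δy/(cos θ' − cos θ) = 1.4000
v = R·ω = 1.4000·1.2500 = 1.7500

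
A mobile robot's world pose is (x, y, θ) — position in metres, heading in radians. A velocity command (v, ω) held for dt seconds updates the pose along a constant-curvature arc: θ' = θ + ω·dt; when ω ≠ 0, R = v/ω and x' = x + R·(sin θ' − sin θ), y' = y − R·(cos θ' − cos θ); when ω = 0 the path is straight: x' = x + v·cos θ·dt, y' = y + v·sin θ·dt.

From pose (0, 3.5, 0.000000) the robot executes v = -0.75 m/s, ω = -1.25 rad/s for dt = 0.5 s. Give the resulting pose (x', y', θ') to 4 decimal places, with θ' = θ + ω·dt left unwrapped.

(-0.3511, 3.6134, -0.6250)

θ' = 0.0000 + -1.25·0.5 = -0.6250
R = v/ω = -0.75/-1.25 = 0.6000
x' = 0 + 0.6000·(sin -0.6250 − sin 0.0000) = -0.3511
y' = 3.5 − 0.6000·(cos -0.6250 − cos 0.0000) = 3.6134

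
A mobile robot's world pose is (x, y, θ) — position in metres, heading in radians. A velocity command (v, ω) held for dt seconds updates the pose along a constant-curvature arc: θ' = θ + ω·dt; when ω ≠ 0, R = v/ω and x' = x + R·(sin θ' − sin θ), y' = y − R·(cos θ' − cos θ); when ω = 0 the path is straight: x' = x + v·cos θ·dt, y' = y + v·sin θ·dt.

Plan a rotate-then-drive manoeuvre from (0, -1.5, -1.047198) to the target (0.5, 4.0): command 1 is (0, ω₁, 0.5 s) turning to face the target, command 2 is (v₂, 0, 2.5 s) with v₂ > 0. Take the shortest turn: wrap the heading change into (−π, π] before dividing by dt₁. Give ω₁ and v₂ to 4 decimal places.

ω₁ = 5.0547, v₂ = 2.2091

heading to target = atan2(4−-1.5, 0.5−0) = 1.4801
Δθ = wrap(1.4801 − -1.0472) = 2.5273; ω₁ = Δθ/dt₁ = 5.0547
distance = √((0.5−0)² + (4−-1.5)²) = 5.5227; v₂ = distance/dt₂ = 2.2091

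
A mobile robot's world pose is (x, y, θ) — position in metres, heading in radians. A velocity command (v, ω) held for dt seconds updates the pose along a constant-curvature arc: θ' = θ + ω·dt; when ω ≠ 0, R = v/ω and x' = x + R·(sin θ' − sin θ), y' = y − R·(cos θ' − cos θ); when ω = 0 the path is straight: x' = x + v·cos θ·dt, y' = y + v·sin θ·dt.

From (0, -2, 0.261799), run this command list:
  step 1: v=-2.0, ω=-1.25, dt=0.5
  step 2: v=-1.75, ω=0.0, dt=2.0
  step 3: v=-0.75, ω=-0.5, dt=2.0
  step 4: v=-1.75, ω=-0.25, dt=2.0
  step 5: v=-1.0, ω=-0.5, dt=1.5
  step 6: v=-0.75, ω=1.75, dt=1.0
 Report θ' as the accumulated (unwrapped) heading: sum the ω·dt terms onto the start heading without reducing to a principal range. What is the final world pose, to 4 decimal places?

(-4.0258, 5.6462, -0.8632)

step 1: θ'=-0.3632 (R=1.6000) → pose (-0.9825, -1.9501, -0.3632)
step 2: θ'=-0.3632 (straight) → pose (-4.2542, -0.7067, -0.3632)
step 3: θ'=-1.3632 (R=1.5000) → pose (-5.1891, 0.3863, -1.3632)
step 4: θ'=-1.8632 (R=7.0000) → pose (-5.0423, 3.8468, -1.8632)
step 5: θ'=-2.6132 (R=2.0000) → pose (-4.1355, 4.9976, -2.6132)
step 6: θ'=-0.8632 (R=-0.4286) → pose (-4.0258, 5.6462, -0.8632)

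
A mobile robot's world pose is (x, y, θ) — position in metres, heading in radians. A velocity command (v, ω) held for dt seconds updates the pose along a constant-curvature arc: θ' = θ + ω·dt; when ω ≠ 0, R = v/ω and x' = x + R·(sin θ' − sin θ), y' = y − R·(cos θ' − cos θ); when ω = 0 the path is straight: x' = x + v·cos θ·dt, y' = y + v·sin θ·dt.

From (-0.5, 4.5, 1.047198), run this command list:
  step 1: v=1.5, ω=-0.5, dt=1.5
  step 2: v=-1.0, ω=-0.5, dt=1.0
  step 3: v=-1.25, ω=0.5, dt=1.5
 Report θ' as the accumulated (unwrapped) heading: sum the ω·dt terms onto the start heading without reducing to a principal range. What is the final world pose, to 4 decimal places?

(-1.5732, 5.5080, 0.5472)

step 1: θ'=0.2972 (R=-3.0000) → pose (1.2196, 5.8685, 0.2972)
step 2: θ'=-0.2028 (R=2.0000) → pose (0.2310, 5.8218, -0.2028)
step 3: θ'=0.5472 (R=-2.5000) → pose (-1.5732, 5.5080, 0.5472)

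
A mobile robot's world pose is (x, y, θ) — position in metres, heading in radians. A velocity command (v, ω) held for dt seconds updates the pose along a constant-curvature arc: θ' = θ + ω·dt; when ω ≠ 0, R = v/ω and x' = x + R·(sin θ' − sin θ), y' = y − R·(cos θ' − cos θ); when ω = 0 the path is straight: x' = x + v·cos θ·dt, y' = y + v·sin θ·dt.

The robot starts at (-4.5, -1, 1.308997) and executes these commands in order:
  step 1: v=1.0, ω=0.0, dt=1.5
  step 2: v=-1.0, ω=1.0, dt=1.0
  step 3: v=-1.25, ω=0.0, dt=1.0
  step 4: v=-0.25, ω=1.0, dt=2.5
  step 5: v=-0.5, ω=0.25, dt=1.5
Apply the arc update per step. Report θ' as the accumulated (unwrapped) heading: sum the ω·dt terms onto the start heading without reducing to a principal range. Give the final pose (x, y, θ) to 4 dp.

(-2.8196, -0.4994, 5.1840)

step 1: θ'=1.3090 (straight) → pose (-4.1118, 0.4489, 1.3090)
step 2: θ'=2.3090 (R=-1.0000) → pose (-3.8855, -0.4829, 2.3090)
step 3: θ'=2.3090 (straight) → pose (-3.0443, -1.4075, 2.3090)
step 4: θ'=4.8090 (R=-0.2500) → pose (-2.6106, -1.2151, 4.8090)
step 5: θ'=5.1840 (R=-2.0000) → pose (-2.8196, -0.4994, 5.1840)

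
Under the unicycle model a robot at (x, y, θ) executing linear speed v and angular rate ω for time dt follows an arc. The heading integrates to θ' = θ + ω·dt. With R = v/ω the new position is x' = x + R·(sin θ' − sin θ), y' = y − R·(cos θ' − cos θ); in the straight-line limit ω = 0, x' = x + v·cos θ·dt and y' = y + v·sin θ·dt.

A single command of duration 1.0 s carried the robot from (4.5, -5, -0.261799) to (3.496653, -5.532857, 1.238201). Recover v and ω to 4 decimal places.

v = -1.2500, ω = 1.5000

Δθ = 1.238201 − -0.261799 = 1.500000
ω = Δθ/dt = 1.500000/1.0 = 1.5000
R = Δx/(sin θ' − sin θ) = -0.8333
v = R·ω = -0.8333·1.5000 = -1.2500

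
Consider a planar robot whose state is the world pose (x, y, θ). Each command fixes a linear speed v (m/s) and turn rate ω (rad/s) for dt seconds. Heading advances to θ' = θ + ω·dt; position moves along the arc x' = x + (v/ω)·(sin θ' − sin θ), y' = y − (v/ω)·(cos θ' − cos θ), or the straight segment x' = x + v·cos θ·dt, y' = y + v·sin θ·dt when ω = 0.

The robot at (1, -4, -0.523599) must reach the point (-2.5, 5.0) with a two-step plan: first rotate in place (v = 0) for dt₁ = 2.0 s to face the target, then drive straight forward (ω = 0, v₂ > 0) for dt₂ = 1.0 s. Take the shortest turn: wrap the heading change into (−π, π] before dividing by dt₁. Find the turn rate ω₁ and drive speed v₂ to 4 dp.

heading to target = atan2(5−-4, -2.5−1) = 1.9417
Δθ = wrap(1.9417 − -0.5236) = 2.4653; ω₁ = Δθ/dt₁ = 1.2326
distance = √((-2.5−1)² + (5−-4)²) = 9.6566; v₂ = distance/dt₂ = 9.6566

ω₁ = 1.2326, v₂ = 9.6566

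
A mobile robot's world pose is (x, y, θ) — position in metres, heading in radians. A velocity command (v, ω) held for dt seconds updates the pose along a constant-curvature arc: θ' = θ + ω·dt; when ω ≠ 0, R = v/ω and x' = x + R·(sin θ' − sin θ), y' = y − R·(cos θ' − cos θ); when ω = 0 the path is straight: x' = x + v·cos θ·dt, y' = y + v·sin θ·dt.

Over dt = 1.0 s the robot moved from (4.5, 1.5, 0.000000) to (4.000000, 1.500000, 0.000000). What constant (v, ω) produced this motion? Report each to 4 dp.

Δθ = 0.000000 − 0.000000 = 0.000000
ω = Δθ/dt = 0.000000/1.0 = 0.0000
ω = 0 → v = (Δx·cos θ + Δy·sin θ)/dt = -0.5000

v = -0.5000, ω = 0.0000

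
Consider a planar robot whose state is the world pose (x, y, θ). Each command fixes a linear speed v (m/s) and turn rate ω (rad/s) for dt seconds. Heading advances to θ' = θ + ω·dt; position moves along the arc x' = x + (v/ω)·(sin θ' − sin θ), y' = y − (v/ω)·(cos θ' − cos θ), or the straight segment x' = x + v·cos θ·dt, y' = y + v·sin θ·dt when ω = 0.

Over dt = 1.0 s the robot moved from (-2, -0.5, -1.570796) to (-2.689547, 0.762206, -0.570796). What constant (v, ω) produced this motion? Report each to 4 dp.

Δθ = -0.570796 − -1.570796 = 1.000000
ω = Δθ/dt = 1.000000/1.0 = 1.0000
R = −Δy/(cos θ' − cos θ) = -1.5000
v = R·ω = -1.5000·1.0000 = -1.5000

v = -1.5000, ω = 1.0000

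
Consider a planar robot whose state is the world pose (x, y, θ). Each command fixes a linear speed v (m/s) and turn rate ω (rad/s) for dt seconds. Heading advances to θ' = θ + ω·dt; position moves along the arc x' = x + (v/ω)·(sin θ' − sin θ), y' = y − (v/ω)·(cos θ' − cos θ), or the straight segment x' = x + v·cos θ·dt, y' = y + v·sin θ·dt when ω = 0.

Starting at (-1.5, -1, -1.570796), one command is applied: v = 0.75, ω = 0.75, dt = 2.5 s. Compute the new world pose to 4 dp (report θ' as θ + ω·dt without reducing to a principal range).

θ' = -1.5708 + 0.75·2.5 = 0.3042
R = v/ω = 0.75/0.75 = 1.0000
x' = -1.5 + 1.0000·(sin 0.3042 − sin -1.5708) = -0.2005
y' = -1 − 1.0000·(cos 0.3042 − cos -1.5708) = -1.9541

(-0.2005, -1.9541, 0.3042)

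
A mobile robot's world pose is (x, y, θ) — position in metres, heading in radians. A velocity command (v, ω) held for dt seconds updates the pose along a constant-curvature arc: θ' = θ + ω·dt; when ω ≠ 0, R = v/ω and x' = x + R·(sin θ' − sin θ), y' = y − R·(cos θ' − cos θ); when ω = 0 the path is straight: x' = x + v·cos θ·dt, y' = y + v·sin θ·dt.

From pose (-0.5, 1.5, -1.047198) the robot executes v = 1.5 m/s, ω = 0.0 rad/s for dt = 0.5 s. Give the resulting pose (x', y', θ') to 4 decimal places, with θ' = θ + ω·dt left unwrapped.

(-0.1250, 0.8505, -1.0472)

θ' = -1.0472 + 0.0·0.5 = -1.0472
ω = 0 → straight: x' = -0.5 + 1.5·cos(-1.0472)·0.5 = -0.1250
y' = 1.5 + 1.5·sin(-1.0472)·0.5 = 0.8505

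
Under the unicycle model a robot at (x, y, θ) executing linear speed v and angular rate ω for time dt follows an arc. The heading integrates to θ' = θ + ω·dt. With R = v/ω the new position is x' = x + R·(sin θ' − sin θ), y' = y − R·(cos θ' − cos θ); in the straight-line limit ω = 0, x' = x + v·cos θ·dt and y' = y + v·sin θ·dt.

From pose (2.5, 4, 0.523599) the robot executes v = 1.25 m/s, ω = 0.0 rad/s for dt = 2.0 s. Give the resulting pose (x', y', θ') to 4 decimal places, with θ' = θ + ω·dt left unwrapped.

θ' = 0.5236 + 0.0·2.0 = 0.5236
ω = 0 → straight: x' = 2.5 + 1.25·cos(0.5236)·2.0 = 4.6651
y' = 4 + 1.25·sin(0.5236)·2.0 = 5.2500

(4.6651, 5.2500, 0.5236)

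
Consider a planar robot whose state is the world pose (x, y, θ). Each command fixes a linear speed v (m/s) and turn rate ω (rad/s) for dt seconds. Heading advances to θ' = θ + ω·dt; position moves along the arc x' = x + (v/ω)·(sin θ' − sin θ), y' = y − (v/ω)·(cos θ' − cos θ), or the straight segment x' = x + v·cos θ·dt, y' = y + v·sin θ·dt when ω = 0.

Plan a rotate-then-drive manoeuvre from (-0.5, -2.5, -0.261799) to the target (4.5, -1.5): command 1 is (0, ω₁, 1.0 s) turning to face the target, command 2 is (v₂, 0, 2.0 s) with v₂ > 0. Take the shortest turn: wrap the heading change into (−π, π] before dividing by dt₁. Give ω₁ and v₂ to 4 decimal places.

heading to target = atan2(-1.5−-2.5, 4.5−-0.5) = 0.1974
Δθ = wrap(0.1974 − -0.2618) = 0.4592; ω₁ = Δθ/dt₁ = 0.4592
distance = √((4.5−-0.5)² + (-1.5−-2.5)²) = 5.0990; v₂ = distance/dt₂ = 2.5495

ω₁ = 0.4592, v₂ = 2.5495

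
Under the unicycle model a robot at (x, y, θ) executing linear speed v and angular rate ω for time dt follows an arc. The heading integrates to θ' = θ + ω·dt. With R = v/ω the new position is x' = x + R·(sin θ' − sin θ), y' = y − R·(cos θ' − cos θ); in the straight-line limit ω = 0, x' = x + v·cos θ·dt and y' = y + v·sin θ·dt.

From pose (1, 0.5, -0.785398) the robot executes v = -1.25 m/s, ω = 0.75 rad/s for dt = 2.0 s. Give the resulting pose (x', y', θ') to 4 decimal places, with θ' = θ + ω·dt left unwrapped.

(-1.2707, 0.5804, 0.7146)

θ' = -0.7854 + 0.75·2.0 = 0.7146
R = v/ω = -1.25/0.75 = -1.6667
x' = 1 + -1.6667·(sin 0.7146 − sin -0.7854) = -1.2707
y' = 0.5 − -1.6667·(cos 0.7146 − cos -0.7854) = 0.5804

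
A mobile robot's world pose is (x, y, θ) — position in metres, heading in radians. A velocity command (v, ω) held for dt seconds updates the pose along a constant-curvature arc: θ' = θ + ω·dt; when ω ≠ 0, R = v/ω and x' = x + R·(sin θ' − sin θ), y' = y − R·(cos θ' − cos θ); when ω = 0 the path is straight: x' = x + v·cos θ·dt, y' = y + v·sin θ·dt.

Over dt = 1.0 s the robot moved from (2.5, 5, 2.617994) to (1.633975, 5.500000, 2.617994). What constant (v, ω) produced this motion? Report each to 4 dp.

Δθ = 2.617994 − 2.617994 = 0.000000
ω = Δθ/dt = 0.000000/1.0 = 0.0000
ω = 0 → v = (Δx·cos θ + Δy·sin θ)/dt = 1.0000

v = 1.0000, ω = 0.0000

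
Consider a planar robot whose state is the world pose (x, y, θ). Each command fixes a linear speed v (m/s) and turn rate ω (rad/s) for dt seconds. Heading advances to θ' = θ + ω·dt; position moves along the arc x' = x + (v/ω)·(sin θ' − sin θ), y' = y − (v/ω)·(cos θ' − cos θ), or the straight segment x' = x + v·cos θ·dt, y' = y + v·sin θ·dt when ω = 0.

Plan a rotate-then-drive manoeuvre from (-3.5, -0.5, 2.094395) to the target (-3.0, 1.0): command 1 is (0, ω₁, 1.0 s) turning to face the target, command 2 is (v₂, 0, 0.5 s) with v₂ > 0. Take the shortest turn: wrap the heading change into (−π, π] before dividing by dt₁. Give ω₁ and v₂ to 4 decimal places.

ω₁ = -0.8453, v₂ = 3.1623

heading to target = atan2(1−-0.5, -3−-3.5) = 1.2490
Δθ = wrap(1.2490 − 2.0944) = -0.8453; ω₁ = Δθ/dt₁ = -0.8453
distance = √((-3−-3.5)² + (1−-0.5)²) = 1.5811; v₂ = distance/dt₂ = 3.1623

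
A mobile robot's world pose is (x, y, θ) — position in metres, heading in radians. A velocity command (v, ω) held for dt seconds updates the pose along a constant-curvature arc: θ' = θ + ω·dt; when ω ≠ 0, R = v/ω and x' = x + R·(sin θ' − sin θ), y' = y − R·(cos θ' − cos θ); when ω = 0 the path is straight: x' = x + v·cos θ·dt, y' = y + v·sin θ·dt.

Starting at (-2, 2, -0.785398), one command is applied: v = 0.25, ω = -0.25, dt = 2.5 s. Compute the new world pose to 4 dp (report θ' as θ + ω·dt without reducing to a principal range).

(-1.7199, 1.4526, -1.4104)

θ' = -0.7854 + -0.25·2.5 = -1.4104
R = v/ω = 0.25/-0.25 = -1.0000
x' = -2 + -1.0000·(sin -1.4104 − sin -0.7854) = -1.7199
y' = 2 − -1.0000·(cos -1.4104 − cos -0.7854) = 1.4526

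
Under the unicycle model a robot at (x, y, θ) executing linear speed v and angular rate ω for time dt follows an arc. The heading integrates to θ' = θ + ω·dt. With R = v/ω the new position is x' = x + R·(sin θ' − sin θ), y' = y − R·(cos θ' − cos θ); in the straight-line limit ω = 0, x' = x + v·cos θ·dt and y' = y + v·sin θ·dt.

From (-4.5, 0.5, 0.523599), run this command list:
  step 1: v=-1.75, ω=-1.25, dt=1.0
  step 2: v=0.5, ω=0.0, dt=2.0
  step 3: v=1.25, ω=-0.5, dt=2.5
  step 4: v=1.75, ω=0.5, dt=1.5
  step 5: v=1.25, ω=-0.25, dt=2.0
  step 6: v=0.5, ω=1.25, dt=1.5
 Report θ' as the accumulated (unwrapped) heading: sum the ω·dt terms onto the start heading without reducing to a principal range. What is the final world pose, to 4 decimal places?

step 1: θ'=-0.7264 (R=1.4000) → pose (-6.1299, 0.6658, -0.7264)
step 2: θ'=-0.7264 (straight) → pose (-5.3823, 0.0017, -0.7264)
step 3: θ'=-1.9764 (R=-2.5000) → pose (-4.7456, -2.8537, -1.9764)
step 4: θ'=-1.2264 (R=3.5000) → pose (-4.8240, -5.4164, -1.2264)
step 5: θ'=-1.7264 (R=-5.0000) → pose (-4.5909, -7.8794, -1.7264)
step 6: θ'=0.1486 (R=0.4000) → pose (-4.1365, -8.3370, 0.1486)

(-4.1365, -8.3370, 0.1486)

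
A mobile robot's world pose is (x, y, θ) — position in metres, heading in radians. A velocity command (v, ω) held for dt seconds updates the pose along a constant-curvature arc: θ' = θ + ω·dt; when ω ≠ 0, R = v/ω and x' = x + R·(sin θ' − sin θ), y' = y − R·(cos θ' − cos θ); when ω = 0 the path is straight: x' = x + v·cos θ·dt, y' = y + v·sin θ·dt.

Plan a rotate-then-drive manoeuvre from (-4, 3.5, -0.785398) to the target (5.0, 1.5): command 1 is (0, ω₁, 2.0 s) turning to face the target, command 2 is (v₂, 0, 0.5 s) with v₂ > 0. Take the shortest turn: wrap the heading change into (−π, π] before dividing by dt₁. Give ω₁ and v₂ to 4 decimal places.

ω₁ = 0.2834, v₂ = 18.4391

heading to target = atan2(1.5−3.5, 5−-4) = -0.2187
Δθ = wrap(-0.2187 − -0.7854) = 0.5667; ω₁ = Δθ/dt₁ = 0.2834
distance = √((5−-4)² + (1.5−3.5)²) = 9.2195; v₂ = distance/dt₂ = 18.4391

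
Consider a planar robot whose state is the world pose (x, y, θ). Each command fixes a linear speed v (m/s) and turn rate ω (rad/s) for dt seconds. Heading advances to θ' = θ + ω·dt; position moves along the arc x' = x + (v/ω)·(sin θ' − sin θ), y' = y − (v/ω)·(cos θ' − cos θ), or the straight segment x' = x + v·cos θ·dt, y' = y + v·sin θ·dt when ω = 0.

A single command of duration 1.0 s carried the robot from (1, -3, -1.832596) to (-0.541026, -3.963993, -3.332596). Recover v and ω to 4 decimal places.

Δθ = -3.332596 − -1.832596 = -1.500000
ω = Δθ/dt = -1.500000/1.0 = -1.5000
R = Δx/(sin θ' − sin θ) = -1.3333
v = R·ω = -1.3333·-1.5000 = 2.0000

v = 2.0000, ω = -1.5000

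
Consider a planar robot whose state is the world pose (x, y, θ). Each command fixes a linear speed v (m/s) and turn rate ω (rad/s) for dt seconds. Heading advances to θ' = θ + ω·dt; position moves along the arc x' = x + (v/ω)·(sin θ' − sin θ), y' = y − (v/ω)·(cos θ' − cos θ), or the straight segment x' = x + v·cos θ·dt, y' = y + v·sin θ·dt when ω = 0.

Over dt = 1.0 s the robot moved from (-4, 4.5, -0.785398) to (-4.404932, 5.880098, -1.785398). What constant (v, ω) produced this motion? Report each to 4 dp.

v = -1.5000, ω = -1.0000

Δθ = -1.785398 − -0.785398 = -1.000000
ω = Δθ/dt = -1.000000/1.0 = -1.0000
R = −Δy/(cos θ' − cos θ) = 1.5000
v = R·ω = 1.5000·-1.0000 = -1.5000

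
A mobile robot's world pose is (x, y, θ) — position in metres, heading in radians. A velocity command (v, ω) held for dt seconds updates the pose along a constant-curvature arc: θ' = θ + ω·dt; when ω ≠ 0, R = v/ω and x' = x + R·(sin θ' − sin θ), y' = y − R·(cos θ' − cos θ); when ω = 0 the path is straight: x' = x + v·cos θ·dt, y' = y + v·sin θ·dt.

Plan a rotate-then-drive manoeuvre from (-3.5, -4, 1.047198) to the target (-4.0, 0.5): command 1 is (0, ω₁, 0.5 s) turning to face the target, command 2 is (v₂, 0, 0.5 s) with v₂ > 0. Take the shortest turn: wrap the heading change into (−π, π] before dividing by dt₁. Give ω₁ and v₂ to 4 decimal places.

ω₁ = 1.2685, v₂ = 9.0554

heading to target = atan2(0.5−-4, -4−-3.5) = 1.6815
Δθ = wrap(1.6815 − 1.0472) = 0.6343; ω₁ = Δθ/dt₁ = 1.2685
distance = √((-4−-3.5)² + (0.5−-4)²) = 4.5277; v₂ = distance/dt₂ = 9.0554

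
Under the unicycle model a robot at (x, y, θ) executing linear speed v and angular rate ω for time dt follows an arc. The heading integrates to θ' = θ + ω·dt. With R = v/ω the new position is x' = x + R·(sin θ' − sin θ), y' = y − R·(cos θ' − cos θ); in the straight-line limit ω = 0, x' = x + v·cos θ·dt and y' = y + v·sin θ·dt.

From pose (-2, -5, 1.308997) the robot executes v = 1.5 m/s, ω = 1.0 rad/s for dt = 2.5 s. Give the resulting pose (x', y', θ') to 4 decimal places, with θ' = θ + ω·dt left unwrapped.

(-4.3773, -3.4336, 3.8090)

θ' = 1.3090 + 1.0·2.5 = 3.8090
R = v/ω = 1.5/1.0 = 1.5000
x' = -2 + 1.5000·(sin 3.8090 − sin 1.3090) = -4.3773
y' = -5 − 1.5000·(cos 3.8090 − cos 1.3090) = -3.4336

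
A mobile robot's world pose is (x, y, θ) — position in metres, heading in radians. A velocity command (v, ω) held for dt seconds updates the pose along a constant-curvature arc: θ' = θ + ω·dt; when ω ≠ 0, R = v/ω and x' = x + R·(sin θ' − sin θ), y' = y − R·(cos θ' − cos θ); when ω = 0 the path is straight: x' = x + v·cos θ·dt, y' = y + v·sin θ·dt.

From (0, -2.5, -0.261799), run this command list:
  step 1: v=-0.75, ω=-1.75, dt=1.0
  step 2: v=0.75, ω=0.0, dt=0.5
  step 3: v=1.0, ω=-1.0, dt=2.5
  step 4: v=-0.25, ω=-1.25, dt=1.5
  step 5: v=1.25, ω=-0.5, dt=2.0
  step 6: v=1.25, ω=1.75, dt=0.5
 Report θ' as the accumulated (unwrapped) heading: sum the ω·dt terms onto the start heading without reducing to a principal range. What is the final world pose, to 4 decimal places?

(-0.0883, -3.9881, -6.5118)

step 1: θ'=-2.0118 (R=0.4286) → pose (-0.2766, -1.9031, -2.0118)
step 2: θ'=-2.0118 (straight) → pose (-0.4367, -2.2422, -2.0118)
step 3: θ'=-4.5118 (R=-1.0000) → pose (-2.3210, -2.0146, -4.5118)
step 4: θ'=-6.3868 (R=0.2000) → pose (-2.5377, -2.2534, -6.3868)
step 5: θ'=-7.3868 (R=-2.5000) → pose (-0.5641, -3.6141, -7.3868)
step 6: θ'=-6.5118 (R=0.7143) → pose (-0.0883, -3.9881, -6.5118)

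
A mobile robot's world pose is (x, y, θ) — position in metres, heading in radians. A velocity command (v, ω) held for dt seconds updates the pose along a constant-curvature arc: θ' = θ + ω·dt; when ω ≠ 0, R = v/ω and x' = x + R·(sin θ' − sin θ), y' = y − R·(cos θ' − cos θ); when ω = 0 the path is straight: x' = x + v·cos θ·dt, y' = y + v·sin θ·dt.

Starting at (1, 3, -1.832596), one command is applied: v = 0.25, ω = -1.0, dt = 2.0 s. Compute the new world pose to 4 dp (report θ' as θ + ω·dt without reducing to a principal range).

θ' = -1.8326 + -1.0·2.0 = -3.8326
R = v/ω = 0.25/-1.0 = -0.2500
x' = 1 + -0.2500·(sin -3.8326 − sin -1.8326) = 0.5992
y' = 3 − -0.2500·(cos -3.8326 − cos -1.8326) = 2.8721

(0.5992, 2.8721, -3.8326)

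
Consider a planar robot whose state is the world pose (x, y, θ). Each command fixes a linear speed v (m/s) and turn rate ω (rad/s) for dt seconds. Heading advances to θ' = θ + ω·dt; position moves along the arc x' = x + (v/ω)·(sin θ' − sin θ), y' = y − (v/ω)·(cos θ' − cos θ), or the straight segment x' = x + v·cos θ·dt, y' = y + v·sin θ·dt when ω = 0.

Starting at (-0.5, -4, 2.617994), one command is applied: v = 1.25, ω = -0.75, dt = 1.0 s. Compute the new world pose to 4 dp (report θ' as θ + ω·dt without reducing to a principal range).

(-1.2603, -3.0447, 1.8680)

θ' = 2.6180 + -0.75·1.0 = 1.8680
R = v/ω = 1.25/-0.75 = -1.6667
x' = -0.5 + -1.6667·(sin 1.8680 − sin 2.6180) = -1.2603
y' = -4 − -1.6667·(cos 1.8680 − cos 2.6180) = -3.0447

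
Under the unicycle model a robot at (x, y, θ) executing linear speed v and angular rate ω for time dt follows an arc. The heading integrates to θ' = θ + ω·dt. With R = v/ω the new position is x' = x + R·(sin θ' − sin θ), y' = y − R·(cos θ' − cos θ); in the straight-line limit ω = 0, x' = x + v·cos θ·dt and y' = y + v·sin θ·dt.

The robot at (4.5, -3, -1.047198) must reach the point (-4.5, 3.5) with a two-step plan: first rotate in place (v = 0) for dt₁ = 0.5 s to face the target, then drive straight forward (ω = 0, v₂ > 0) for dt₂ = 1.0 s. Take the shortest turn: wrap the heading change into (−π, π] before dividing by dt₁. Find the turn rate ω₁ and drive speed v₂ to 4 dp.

ω₁ = -5.4398, v₂ = 11.1018

heading to target = atan2(3.5−-3, -4.5−4.5) = 2.5161
Δθ = wrap(2.5161 − -1.0472) = -2.7199; ω₁ = Δθ/dt₁ = -5.4398
distance = √((-4.5−4.5)² + (3.5−-3)²) = 11.1018; v₂ = distance/dt₂ = 11.1018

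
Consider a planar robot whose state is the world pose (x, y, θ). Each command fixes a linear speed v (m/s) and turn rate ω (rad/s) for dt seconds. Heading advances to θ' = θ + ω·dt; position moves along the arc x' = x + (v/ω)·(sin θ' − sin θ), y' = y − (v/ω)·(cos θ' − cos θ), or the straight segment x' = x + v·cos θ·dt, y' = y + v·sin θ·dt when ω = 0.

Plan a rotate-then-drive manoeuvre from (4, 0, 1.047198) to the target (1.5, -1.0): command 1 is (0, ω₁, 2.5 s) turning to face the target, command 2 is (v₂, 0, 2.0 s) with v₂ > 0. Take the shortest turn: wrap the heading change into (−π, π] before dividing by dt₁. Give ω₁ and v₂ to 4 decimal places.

heading to target = atan2(-1−0, 1.5−4) = -2.7611
Δθ = wrap(-2.7611 − 1.0472) = 2.4749; ω₁ = Δθ/dt₁ = 0.9900
distance = √((1.5−4)² + (-1−0)²) = 2.6926; v₂ = distance/dt₂ = 1.3463

ω₁ = 0.9900, v₂ = 1.3463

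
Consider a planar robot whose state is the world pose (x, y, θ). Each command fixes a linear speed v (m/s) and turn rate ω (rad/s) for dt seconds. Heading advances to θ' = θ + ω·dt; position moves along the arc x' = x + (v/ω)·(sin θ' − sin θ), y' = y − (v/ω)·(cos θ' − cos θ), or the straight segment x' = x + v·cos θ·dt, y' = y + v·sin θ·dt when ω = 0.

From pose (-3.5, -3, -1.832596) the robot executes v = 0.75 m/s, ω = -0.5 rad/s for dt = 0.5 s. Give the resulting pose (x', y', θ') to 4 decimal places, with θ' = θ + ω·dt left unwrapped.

θ' = -1.8326 + -0.5·0.5 = -2.0826
R = v/ω = 0.75/-0.5 = -1.5000
x' = -3.5 + -1.5000·(sin -2.0826 − sin -1.8326) = -3.6411
y' = -3 − -1.5000·(cos -2.0826 − cos -1.8326) = -3.3464

(-3.6411, -3.3464, -2.0826)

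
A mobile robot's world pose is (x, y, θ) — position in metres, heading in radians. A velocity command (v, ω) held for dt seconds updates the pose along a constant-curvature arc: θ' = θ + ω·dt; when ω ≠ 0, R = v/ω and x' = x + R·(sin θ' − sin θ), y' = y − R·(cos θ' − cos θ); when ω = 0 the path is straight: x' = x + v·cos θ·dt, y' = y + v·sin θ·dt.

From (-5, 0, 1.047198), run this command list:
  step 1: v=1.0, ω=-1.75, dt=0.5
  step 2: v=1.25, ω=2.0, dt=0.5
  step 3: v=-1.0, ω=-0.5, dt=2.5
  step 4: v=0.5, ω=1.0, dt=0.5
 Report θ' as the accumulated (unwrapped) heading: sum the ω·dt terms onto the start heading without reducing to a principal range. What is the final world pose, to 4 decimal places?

(-5.8890, -0.5249, 0.4222)

step 1: θ'=0.1722 (R=-0.5714) → pose (-4.6030, 0.2773, 0.1722)
step 2: θ'=1.1722 (R=0.6250) → pose (-4.1341, 0.6504, 1.1722)
step 3: θ'=-0.0778 (R=2.0000) → pose (-6.1328, -0.5673, -0.0778)
step 4: θ'=0.4222 (R=0.5000) → pose (-5.8890, -0.5249, 0.4222)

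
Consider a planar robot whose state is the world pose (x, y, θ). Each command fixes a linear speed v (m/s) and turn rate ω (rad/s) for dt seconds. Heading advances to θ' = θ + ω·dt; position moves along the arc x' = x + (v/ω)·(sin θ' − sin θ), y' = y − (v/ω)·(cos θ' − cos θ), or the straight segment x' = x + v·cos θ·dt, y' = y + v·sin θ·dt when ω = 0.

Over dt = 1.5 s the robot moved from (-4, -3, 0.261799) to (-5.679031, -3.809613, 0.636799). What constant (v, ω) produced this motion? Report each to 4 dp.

Δθ = 0.636799 − 0.261799 = 0.375000
ω = Δθ/dt = 0.375000/1.5 = 0.2500
R = Δx/(sin θ' − sin θ) = -5.0000
v = R·ω = -5.0000·0.2500 = -1.2500

v = -1.2500, ω = 0.2500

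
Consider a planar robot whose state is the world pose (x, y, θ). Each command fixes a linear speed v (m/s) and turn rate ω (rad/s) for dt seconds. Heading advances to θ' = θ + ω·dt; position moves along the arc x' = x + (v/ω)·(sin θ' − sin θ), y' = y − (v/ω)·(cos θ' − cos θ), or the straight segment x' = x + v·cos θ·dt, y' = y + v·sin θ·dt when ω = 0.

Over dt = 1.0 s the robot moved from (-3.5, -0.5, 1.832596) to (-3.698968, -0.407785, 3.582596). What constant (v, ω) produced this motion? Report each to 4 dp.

Δθ = 3.582596 − 1.832596 = 1.750000
ω = Δθ/dt = 1.750000/1.0 = 1.7500
R = Δx/(sin θ' − sin θ) = 0.1429
v = R·ω = 0.1429·1.7500 = 0.2500

v = 0.2500, ω = 1.7500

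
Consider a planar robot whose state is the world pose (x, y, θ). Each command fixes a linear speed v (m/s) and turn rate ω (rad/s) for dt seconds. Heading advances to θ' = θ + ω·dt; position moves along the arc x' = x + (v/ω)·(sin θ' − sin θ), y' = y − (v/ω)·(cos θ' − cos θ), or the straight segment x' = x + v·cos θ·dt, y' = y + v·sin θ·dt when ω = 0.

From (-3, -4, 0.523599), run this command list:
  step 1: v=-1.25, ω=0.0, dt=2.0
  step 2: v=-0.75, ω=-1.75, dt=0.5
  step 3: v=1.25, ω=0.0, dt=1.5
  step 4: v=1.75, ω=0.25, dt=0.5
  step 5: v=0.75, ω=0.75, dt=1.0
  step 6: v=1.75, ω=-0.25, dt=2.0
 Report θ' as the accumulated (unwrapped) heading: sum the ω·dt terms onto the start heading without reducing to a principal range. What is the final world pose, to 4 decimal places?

step 1: θ'=0.5236 (straight) → pose (-5.1651, -5.2500, 0.5236)
step 2: θ'=-0.3514 (R=0.4286) → pose (-5.5269, -5.2812, -0.3514)
step 3: θ'=-0.3514 (straight) → pose (-3.7664, -5.9266, -0.3514)
step 4: θ'=-0.2264 (R=7.0000) → pose (-2.9283, -6.1758, -0.2264)
step 5: θ'=0.5236 (R=1.0000) → pose (-2.2038, -6.0673, 0.5236)
step 6: θ'=0.0236 (R=-7.0000) → pose (1.1310, -5.1314, 0.0236)

(1.1310, -5.1314, 0.0236)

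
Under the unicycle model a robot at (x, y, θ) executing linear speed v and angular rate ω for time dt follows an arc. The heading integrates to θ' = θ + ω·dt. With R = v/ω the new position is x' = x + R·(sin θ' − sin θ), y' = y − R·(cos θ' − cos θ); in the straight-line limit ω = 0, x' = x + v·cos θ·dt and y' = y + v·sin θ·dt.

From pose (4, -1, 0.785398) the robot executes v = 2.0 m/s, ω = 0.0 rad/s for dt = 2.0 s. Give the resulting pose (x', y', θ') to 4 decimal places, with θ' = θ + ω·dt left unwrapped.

θ' = 0.7854 + 0.0·2.0 = 0.7854
ω = 0 → straight: x' = 4 + 2.0·cos(0.7854)·2.0 = 6.8284
y' = -1 + 2.0·sin(0.7854)·2.0 = 1.8284

(6.8284, 1.8284, 0.7854)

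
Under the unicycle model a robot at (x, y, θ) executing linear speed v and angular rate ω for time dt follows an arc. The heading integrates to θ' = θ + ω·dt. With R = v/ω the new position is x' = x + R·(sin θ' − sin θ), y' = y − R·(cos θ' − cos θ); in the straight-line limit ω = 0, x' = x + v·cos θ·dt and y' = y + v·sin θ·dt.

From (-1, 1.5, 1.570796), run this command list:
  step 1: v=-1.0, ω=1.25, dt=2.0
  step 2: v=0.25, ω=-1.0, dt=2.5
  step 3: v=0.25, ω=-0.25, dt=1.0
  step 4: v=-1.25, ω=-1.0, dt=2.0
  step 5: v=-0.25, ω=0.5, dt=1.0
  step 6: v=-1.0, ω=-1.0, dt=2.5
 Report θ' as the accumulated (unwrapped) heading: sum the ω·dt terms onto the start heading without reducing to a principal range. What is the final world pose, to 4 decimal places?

(-2.4674, 2.7368, -2.6792)

step 1: θ'=4.0708 (R=-0.8000) → pose (0.4409, 1.0212, 4.0708)
step 2: θ'=1.5708 (R=-0.2500) → pose (-0.0094, 1.1708, 1.5708)
step 3: θ'=1.3208 (R=-1.0000) → pose (0.0217, 1.4182, 1.3208)
step 4: θ'=-0.6792 (R=1.2500) → pose (-1.9746, 0.7549, -0.6792)
step 5: θ'=-0.1792 (R=-0.5000) → pose (-2.1996, 0.8579, -0.1792)
step 6: θ'=-2.6792 (R=1.0000) → pose (-2.4674, 2.7368, -2.6792)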